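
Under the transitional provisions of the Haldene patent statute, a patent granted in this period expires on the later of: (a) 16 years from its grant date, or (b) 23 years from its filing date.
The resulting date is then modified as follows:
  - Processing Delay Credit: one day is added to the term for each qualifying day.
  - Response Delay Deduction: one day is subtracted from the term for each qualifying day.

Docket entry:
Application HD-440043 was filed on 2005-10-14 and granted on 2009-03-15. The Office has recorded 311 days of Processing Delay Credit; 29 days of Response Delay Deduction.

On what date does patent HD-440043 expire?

(a) grant + 16 years → 15 March 2025.
(b) filing + 23 years → 14 October 2028.
Later of the two: 14 October 2028.
Processing Delay Credit: +311 days → 21 August 2029.
Response Delay Deduction: −29 days → 23 July 2029.

July 23, 2029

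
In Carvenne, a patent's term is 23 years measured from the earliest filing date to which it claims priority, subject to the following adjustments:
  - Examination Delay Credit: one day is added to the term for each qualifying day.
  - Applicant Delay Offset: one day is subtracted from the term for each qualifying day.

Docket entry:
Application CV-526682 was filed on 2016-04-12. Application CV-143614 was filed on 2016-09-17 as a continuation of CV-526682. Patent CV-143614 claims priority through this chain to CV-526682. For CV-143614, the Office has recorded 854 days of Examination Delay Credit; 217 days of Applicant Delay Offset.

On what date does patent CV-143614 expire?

Earliest priority filing: 12 April 2016.
Base term: 12 April 2016 + 23 years → 12 April 2039.
Examination Delay Credit: +854 days → 13 August 2041.
Applicant Delay Offset: −217 days → 8 January 2041.

January 8, 2041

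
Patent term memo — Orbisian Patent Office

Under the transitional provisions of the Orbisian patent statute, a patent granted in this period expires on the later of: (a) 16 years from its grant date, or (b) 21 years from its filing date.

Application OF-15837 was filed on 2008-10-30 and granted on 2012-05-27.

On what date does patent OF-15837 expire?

October 30, 2029

(a) grant + 16 years → 27 May 2028.
(b) filing + 21 years → 30 October 2029.
Later of the two: 30 October 2029.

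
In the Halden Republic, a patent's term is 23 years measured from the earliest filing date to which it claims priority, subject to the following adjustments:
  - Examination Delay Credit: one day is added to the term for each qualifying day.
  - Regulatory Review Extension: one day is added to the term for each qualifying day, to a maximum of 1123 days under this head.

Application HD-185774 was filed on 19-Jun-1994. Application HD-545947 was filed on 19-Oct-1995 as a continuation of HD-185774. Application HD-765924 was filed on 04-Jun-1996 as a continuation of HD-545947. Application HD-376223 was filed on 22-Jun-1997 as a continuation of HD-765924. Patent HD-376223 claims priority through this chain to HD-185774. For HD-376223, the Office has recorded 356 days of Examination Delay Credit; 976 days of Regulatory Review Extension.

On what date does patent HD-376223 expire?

February 10, 2021

Earliest priority filing: 19 June 1994.
Base term: 19 June 1994 + 23 years → 19 June 2017.
Examination Delay Credit: +356 days → 10 June 2018.
Regulatory Review Extension: 976 days (within the 1123-day cap) → +976 days → 10 February 2021.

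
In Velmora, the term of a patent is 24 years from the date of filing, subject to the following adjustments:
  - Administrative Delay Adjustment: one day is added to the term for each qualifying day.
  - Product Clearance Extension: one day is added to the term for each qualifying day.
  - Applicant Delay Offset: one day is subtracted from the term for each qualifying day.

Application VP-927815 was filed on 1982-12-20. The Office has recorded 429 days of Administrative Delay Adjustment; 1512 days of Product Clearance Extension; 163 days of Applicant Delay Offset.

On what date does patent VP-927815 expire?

November 2, 2011

Base term: filing date + 24 years → 20 December 2006.
Administrative Delay Adjustment: +429 days → 22 February 2008.
Product Clearance Extension: +1512 days → 13 April 2012.
Applicant Delay Offset: −163 days → 2 November 2011.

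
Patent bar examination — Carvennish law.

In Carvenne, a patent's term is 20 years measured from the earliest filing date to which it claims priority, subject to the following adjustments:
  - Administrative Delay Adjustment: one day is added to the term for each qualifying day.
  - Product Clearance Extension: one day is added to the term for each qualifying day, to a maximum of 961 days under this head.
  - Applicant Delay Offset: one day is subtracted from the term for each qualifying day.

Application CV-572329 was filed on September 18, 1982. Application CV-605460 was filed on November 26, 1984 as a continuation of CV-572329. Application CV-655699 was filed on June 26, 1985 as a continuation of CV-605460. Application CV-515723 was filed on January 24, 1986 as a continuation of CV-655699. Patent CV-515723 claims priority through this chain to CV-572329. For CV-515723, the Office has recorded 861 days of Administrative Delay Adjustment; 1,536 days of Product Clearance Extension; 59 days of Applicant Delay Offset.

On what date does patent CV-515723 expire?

July 17, 2007

Earliest priority filing: 18 September 1982.
Base term: 18 September 1982 + 20 years → 18 September 2002.
Administrative Delay Adjustment: +861 days → 26 January 2005.
Product Clearance Extension: 1536 days claimed exceeds the 961-day cap, so +961 days → 14 September 2007.
Applicant Delay Offset: −59 days → 17 July 2007.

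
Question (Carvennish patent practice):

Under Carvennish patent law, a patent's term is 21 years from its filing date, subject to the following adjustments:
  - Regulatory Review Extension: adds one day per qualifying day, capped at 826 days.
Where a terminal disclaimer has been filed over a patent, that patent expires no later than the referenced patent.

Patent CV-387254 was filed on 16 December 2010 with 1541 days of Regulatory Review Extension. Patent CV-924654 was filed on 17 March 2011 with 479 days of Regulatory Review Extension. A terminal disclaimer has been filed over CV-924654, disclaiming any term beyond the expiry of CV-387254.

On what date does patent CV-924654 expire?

2033-07-09

Natural term of CV-924654:
  Base: filing + 21 years → 17 March 2032.
  Regulatory Review Extension: 479 days (within the 826-day cap) → +479 days → 9 July 2033.
Expiry of referenced patent CV-387254:
  Base: filing + 21 years → 16 December 2031.
  Regulatory Review Extension: 1541 days claimed exceeds the 826-day cap, so +826 days → 21 March 2034.
Terminal disclaimer: CV-924654 expires on the earlier of 9 July 2033 and 21 March 2034.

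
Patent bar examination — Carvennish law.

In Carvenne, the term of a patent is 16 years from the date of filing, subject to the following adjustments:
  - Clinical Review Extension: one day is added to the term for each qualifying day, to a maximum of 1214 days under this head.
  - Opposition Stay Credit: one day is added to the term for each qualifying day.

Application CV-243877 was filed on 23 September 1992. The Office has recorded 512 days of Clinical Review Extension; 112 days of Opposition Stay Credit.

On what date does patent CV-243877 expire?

Base term: filing date + 16 years → 23 September 2008.
Clinical Review Extension: 512 days (within the 1214-day cap) → +512 days → 17 February 2010.
Opposition Stay Credit: +112 days → 9 June 2010.

2010-06-09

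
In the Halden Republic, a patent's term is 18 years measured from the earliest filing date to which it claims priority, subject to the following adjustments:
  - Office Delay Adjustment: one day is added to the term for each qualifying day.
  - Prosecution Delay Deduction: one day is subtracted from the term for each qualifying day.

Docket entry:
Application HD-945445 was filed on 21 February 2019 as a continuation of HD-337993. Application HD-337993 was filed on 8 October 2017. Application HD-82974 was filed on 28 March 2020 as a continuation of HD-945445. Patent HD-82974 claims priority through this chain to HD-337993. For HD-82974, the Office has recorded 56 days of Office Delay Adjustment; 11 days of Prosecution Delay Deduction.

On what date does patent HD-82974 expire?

November 22, 2035

Earliest priority filing: 8 October 2017.
Base term: 8 October 2017 + 18 years → 8 October 2035.
Office Delay Adjustment: +56 days → 3 December 2035.
Prosecution Delay Deduction: −11 days → 22 November 2035.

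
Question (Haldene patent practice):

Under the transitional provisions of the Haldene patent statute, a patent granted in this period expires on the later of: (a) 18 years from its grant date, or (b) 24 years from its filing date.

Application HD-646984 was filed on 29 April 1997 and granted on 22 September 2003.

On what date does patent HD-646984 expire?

2021-09-22

(a) grant + 18 years → 22 September 2021.
(b) filing + 24 years → 29 April 2021.
Later of the two: 22 September 2021.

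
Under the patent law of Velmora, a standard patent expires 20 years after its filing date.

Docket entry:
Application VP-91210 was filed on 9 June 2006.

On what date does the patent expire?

June 9, 2026

Filing date + 20 years → 9 June 2026.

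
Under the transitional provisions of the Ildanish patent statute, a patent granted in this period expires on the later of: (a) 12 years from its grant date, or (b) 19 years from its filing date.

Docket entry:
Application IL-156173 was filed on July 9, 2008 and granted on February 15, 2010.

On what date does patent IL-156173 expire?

2027-07-09

(a) grant + 12 years → 15 February 2022.
(b) filing + 19 years → 9 July 2027.
Later of the two: 9 July 2027.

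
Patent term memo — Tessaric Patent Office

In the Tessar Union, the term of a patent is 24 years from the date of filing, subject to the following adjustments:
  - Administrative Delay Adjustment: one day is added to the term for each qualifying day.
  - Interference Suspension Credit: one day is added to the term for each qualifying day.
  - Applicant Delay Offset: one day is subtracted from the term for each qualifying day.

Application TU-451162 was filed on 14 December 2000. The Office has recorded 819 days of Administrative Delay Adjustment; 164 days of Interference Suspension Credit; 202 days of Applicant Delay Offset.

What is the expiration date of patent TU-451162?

Base term: filing date + 24 years → 14 December 2024.
Administrative Delay Adjustment: +819 days → 13 March 2027.
Interference Suspension Credit: +164 days → 24 August 2027.
Applicant Delay Offset: −202 days → 3 February 2027.

February 3, 2027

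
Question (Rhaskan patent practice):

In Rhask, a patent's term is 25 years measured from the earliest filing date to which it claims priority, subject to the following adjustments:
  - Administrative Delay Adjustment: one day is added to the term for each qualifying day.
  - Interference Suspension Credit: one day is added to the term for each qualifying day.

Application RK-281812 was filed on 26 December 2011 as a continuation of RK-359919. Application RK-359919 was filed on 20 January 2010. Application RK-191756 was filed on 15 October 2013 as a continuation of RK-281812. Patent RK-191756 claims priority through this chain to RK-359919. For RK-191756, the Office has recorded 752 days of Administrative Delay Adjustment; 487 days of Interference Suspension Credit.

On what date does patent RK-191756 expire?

Earliest priority filing: 20 January 2010.
Base term: 20 January 2010 + 25 years → 20 January 2035.
Administrative Delay Adjustment: +752 days → 10 February 2037.
Interference Suspension Credit: +487 days → 12 June 2038.

2038-06-12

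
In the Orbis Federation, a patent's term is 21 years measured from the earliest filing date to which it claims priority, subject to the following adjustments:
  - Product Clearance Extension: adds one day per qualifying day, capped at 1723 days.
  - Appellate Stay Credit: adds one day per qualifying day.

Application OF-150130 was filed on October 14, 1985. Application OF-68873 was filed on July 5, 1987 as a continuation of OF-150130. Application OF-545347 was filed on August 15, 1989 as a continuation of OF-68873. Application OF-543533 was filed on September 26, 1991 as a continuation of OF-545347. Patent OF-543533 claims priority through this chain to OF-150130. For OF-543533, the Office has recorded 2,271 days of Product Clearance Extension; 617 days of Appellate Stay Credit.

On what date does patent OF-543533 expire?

March 11, 2013

Earliest priority filing: 14 October 1985.
Base term: 14 October 1985 + 21 years → 14 October 2006.
Product Clearance Extension: 2271 days claimed exceeds the 1723-day cap, so +1723 days → 3 July 2011.
Appellate Stay Credit: +617 days → 11 March 2013.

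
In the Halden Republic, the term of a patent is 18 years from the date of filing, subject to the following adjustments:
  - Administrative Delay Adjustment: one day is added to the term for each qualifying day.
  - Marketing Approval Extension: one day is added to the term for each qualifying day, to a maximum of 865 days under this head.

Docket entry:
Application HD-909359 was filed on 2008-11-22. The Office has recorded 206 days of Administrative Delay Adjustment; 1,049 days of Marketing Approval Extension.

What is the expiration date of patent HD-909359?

Base term: filing date + 18 years → 22 November 2026.
Administrative Delay Adjustment: +206 days → 16 June 2027.
Marketing Approval Extension: 1049 days claimed exceeds the 865-day cap, so +865 days → 28 October 2029.

October 28, 2029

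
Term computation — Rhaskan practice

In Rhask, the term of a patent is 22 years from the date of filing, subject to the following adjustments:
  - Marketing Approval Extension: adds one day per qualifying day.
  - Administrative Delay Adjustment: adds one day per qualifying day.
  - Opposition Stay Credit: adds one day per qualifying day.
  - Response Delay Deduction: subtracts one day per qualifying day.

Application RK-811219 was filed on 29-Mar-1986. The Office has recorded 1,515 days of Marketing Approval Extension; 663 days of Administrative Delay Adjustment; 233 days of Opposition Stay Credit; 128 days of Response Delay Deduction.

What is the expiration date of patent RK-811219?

2014-06-29

Base term: filing date + 22 years → 29 March 2008.
Marketing Approval Extension: +1515 days → 22 May 2012.
Administrative Delay Adjustment: +663 days → 16 March 2014.
Opposition Stay Credit: +233 days → 4 November 2014.
Response Delay Deduction: −128 days → 29 June 2014.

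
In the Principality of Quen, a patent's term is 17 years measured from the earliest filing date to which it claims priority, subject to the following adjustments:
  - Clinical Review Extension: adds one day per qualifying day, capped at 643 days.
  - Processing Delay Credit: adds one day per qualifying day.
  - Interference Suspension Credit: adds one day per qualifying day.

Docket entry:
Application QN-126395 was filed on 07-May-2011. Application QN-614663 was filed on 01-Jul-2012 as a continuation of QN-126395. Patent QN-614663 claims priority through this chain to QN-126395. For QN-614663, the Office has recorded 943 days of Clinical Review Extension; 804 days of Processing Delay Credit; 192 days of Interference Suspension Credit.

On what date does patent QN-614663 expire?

2032-11-01

Earliest priority filing: 7 May 2011.
Base term: 7 May 2011 + 17 years → 7 May 2028.
Clinical Review Extension: 943 days claimed exceeds the 643-day cap, so +643 days → 9 February 2030.
Processing Delay Credit: +804 days → 23 April 2032.
Interference Suspension Credit: +192 days → 1 November 2032.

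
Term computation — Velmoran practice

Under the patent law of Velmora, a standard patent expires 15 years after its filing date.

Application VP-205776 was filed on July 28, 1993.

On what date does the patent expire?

Filing date + 15 years → 28 July 2008.

2008-07-28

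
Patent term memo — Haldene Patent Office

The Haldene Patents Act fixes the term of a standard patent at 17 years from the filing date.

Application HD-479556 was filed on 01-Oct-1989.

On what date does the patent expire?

Filing date + 17 years → 1 October 2006.

October 1, 2006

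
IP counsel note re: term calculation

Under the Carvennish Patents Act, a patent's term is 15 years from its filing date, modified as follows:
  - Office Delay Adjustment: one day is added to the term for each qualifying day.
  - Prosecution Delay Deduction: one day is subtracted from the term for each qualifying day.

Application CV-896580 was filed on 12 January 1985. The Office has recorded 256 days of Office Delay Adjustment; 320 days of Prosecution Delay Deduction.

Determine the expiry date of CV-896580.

Base term: filing date + 15 years → 12 January 2000.
Office Delay Adjustment: +256 days → 24 September 2000.
Prosecution Delay Deduction: −320 days → 9 November 1999.

1999-11-09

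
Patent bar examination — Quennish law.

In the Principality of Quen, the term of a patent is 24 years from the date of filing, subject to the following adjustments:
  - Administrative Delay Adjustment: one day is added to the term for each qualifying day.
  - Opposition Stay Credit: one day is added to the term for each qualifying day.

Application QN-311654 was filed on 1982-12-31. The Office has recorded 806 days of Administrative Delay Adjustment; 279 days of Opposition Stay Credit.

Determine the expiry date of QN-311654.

Base term: filing date + 24 years → 31 December 2006.
Administrative Delay Adjustment: +806 days → 16 March 2009.
Opposition Stay Credit: +279 days → 20 December 2009.

2009-12-20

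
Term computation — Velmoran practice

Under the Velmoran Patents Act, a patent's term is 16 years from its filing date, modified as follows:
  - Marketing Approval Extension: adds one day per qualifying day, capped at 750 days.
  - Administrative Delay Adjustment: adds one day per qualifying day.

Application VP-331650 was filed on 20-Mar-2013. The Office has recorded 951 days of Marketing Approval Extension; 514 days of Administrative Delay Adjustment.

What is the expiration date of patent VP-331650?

September 4, 2032

Base term: filing date + 16 years → 20 March 2029.
Marketing Approval Extension: 951 days claimed exceeds the 750-day cap, so +750 days → 9 April 2031.
Administrative Delay Adjustment: +514 days → 4 September 2032.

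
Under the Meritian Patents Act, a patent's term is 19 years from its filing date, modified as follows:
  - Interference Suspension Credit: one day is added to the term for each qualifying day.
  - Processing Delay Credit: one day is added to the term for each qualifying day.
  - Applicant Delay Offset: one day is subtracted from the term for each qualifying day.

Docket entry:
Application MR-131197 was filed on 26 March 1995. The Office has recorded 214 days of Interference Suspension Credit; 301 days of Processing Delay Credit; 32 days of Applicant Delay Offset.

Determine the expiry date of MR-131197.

2015-07-22

Base term: filing date + 19 years → 26 March 2014.
Interference Suspension Credit: +214 days → 26 October 2014.
Processing Delay Credit: +301 days → 23 August 2015.
Applicant Delay Offset: −32 days → 22 July 2015.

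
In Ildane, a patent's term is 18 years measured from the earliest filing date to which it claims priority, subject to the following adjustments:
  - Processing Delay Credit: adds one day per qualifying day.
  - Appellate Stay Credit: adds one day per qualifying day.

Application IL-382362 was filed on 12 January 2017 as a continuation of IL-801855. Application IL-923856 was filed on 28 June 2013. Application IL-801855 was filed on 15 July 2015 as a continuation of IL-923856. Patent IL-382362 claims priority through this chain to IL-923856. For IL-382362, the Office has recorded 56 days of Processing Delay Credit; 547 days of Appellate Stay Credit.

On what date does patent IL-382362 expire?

February 20, 2033

Earliest priority filing: 28 June 2013.
Base term: 28 June 2013 + 18 years → 28 June 2031.
Processing Delay Credit: +56 days → 23 August 2031.
Appellate Stay Credit: +547 days → 20 February 2033.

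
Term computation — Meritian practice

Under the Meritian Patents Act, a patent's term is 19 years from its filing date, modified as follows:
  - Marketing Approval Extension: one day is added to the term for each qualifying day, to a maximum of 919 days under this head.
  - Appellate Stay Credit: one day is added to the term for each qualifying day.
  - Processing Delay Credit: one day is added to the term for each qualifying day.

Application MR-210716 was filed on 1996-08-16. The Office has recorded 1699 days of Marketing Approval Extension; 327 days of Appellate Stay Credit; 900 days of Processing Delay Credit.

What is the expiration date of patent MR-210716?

July 1, 2021

Base term: filing date + 19 years → 16 August 2015.
Marketing Approval Extension: 1699 days claimed exceeds the 919-day cap, so +919 days → 20 February 2018.
Appellate Stay Credit: +327 days → 13 January 2019.
Processing Delay Credit: +900 days → 1 July 2021.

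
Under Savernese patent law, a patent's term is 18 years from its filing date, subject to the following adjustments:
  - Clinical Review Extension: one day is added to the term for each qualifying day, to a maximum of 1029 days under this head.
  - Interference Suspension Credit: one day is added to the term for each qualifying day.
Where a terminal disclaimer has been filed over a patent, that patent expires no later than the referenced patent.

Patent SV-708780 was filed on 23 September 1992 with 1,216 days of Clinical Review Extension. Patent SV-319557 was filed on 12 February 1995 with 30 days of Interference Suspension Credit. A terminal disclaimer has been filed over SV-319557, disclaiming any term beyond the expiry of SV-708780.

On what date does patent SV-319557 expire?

2013-03-14

Natural term of SV-319557:
  Base: filing + 18 years → 12 February 2013.
  Interference Suspension Credit: +30 days → 14 March 2013.
Expiry of referenced patent SV-708780:
  Base: filing + 18 years → 23 September 2010.
  Clinical Review Extension: 1216 days claimed exceeds the 1029-day cap, so +1029 days → 18 July 2013.
Terminal disclaimer: SV-319557 expires on the earlier of 14 March 2013 and 18 July 2013.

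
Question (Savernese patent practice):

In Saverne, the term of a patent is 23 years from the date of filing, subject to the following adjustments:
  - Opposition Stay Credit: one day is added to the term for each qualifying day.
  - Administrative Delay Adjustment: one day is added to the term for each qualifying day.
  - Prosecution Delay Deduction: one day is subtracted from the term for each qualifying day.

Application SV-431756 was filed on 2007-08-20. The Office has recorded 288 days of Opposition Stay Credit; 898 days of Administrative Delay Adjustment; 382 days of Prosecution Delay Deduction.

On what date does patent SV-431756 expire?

Base term: filing date + 23 years → 20 August 2030.
Opposition Stay Credit: +288 days → 4 June 2031.
Administrative Delay Adjustment: +898 days → 18 November 2033.
Prosecution Delay Deduction: −382 days → 1 November 2032.

November 1, 2032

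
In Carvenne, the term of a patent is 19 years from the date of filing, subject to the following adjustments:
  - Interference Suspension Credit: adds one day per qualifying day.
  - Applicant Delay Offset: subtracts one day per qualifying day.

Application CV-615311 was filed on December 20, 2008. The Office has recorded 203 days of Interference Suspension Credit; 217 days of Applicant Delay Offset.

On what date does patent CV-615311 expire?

Base term: filing date + 19 years → 20 December 2027.
Interference Suspension Credit: +203 days → 10 July 2028.
Applicant Delay Offset: −217 days → 6 December 2027.

December 6, 2027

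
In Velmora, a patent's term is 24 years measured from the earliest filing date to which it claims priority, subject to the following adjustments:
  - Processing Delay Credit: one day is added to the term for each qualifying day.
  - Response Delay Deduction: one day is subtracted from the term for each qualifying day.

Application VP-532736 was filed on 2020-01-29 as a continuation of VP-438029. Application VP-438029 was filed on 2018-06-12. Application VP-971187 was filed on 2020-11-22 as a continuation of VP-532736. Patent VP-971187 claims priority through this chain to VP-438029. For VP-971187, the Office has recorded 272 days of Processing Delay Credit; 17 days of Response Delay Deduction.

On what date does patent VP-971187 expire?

2043-02-22

Earliest priority filing: 12 June 2018.
Base term: 12 June 2018 + 24 years → 12 June 2042.
Processing Delay Credit: +272 days → 11 March 2043.
Response Delay Deduction: −17 days → 22 February 2043.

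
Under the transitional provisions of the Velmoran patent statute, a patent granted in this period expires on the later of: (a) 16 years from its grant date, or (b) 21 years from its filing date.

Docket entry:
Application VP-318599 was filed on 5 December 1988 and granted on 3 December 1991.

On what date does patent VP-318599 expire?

December 5, 2009

(a) grant + 16 years → 3 December 2007.
(b) filing + 21 years → 5 December 2009.
Later of the two: 5 December 2009.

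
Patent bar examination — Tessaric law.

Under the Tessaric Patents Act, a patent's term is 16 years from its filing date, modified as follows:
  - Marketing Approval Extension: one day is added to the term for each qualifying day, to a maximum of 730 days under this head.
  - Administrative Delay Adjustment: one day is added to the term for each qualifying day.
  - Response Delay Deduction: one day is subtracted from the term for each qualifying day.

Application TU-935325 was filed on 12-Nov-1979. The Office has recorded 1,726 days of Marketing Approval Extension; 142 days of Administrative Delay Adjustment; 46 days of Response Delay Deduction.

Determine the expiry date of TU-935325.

Base term: filing date + 16 years → 12 November 1995.
Marketing Approval Extension: 1726 days claimed exceeds the 730-day cap, so +730 days → 11 November 1997.
Administrative Delay Adjustment: +142 days → 2 April 1998.
Response Delay Deduction: −46 days → 15 February 1998.

1998-02-15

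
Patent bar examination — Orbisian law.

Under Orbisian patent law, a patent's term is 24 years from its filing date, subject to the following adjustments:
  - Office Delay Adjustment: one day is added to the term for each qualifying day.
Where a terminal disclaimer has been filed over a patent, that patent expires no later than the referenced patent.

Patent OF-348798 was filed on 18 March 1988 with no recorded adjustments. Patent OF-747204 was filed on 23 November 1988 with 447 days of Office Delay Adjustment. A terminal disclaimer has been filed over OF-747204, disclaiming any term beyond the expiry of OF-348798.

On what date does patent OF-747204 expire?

Natural term of OF-747204:
  Base: filing + 24 years → 23 November 2012.
  Office Delay Adjustment: +447 days → 13 February 2014.
Expiry of referenced patent OF-348798:
  Base: filing + 24 years → 18 March 2012.
Terminal disclaimer: OF-747204 expires on the earlier of 13 February 2014 and 18 March 2012.

March 18, 2012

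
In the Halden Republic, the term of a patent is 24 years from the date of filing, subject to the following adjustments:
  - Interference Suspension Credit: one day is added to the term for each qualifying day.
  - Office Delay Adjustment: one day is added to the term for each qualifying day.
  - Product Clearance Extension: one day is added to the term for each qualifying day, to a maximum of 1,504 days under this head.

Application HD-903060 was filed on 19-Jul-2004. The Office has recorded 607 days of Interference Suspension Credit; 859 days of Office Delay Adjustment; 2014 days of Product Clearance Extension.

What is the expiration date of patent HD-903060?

Base term: filing date + 24 years → 19 July 2028.
Interference Suspension Credit: +607 days → 18 March 2030.
Office Delay Adjustment: +859 days → 24 July 2032.
Product Clearance Extension: 2014 days claimed exceeds the 1504-day cap, so +1504 days → 5 September 2036.

September 5, 2036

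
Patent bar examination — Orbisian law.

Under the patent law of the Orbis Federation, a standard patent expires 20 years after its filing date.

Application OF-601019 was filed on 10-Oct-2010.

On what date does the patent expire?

2030-10-10

Filing date + 20 years → 10 October 2030.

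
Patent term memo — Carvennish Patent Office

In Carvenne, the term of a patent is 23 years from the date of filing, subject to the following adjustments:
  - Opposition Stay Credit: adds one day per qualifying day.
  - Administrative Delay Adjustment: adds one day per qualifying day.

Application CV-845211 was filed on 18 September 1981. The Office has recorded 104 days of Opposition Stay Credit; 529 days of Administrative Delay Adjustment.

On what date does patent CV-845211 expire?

Base term: filing date + 23 years → 18 September 2004.
Opposition Stay Credit: +104 days → 31 December 2004.
Administrative Delay Adjustment: +529 days → 13 June 2006.

June 13, 2006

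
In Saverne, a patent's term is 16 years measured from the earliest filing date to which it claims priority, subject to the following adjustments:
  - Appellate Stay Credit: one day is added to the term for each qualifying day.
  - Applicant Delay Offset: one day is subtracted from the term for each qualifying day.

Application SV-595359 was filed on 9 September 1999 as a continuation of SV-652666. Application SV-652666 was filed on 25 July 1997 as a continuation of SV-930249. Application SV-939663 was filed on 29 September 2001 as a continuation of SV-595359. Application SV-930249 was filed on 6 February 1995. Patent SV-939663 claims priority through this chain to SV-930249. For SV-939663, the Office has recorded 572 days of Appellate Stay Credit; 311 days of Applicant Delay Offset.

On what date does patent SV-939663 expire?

2011-10-25

Earliest priority filing: 6 February 1995.
Base term: 6 February 1995 + 16 years → 6 February 2011.
Appellate Stay Credit: +572 days → 31 August 2012.
Applicant Delay Offset: −311 days → 25 October 2011.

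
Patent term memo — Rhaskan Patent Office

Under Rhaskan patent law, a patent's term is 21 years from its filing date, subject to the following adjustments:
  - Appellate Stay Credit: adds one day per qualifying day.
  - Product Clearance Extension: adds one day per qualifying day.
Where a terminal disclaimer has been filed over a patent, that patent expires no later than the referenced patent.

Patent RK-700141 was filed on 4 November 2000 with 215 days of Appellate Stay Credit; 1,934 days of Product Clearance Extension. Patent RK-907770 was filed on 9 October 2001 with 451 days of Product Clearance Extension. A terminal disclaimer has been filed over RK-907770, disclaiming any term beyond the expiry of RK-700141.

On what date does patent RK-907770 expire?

January 3, 2024

Natural term of RK-907770:
  Base: filing + 21 years → 9 October 2022.
  Product Clearance Extension: +451 days → 3 January 2024.
Expiry of referenced patent RK-700141:
  Base: filing + 21 years → 4 November 2021.
  Appellate Stay Credit: +215 days → 7 June 2022.
  Product Clearance Extension: +1934 days → 23 September 2027.
Terminal disclaimer: RK-907770 expires on the earlier of 3 January 2024 and 23 September 2027.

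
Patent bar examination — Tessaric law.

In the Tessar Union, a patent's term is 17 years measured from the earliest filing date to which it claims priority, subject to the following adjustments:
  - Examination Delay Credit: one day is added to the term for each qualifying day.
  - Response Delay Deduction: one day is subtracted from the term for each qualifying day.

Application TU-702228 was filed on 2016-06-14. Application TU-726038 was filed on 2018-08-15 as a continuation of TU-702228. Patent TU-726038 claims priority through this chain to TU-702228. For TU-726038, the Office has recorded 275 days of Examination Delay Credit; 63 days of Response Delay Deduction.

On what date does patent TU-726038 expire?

2034-01-12

Earliest priority filing: 14 June 2016.
Base term: 14 June 2016 + 17 years → 14 June 2033.
Examination Delay Credit: +275 days → 16 March 2034.
Response Delay Deduction: −63 days → 12 January 2034.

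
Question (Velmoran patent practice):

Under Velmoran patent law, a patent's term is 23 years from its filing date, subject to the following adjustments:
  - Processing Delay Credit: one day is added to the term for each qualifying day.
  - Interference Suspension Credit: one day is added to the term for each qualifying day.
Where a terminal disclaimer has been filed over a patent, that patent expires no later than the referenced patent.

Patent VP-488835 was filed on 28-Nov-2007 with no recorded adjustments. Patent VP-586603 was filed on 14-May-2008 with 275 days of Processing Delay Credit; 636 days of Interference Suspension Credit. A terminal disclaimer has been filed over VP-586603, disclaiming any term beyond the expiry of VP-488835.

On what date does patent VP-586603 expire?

Natural term of VP-586603:
  Base: filing + 23 years → 14 May 2031.
  Processing Delay Credit: +275 days → 13 February 2032.
  Interference Suspension Credit: +636 days → 10 November 2033.
Expiry of referenced patent VP-488835:
  Base: filing + 23 years → 28 November 2030.
Terminal disclaimer: VP-586603 expires on the earlier of 10 November 2033 and 28 November 2030.

2030-11-28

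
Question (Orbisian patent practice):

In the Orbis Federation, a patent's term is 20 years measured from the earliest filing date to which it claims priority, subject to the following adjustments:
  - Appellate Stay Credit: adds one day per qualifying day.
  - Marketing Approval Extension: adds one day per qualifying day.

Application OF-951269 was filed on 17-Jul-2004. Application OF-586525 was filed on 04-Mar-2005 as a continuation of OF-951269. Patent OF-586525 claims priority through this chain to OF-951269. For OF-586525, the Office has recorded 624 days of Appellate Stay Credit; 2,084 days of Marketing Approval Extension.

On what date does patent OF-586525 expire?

December 16, 2031

Earliest priority filing: 17 July 2004.
Base term: 17 July 2004 + 20 years → 17 July 2024.
Appellate Stay Credit: +624 days → 2 April 2026.
Marketing Approval Extension: +2084 days → 16 December 2031.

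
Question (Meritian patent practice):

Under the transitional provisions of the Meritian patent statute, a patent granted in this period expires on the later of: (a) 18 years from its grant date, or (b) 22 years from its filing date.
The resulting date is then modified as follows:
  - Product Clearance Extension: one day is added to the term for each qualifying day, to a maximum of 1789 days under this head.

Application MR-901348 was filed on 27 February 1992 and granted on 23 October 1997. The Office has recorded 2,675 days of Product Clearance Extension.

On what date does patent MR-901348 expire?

(a) grant + 18 years → 23 October 2015.
(b) filing + 22 years → 27 February 2014.
Later of the two: 23 October 2015.
Product Clearance Extension: 2675 days claimed exceeds the 1789-day cap, so +1789 days → 15 September 2020.

September 15, 2020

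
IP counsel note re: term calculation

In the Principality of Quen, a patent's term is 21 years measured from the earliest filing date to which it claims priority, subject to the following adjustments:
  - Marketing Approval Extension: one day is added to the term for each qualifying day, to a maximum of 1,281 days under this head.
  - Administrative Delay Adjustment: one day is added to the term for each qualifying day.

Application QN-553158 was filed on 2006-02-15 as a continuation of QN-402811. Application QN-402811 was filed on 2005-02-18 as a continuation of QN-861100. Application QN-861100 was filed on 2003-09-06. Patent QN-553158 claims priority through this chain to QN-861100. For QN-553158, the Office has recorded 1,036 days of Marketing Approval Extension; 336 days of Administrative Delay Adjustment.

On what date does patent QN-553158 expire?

Earliest priority filing: 6 September 2003.
Base term: 6 September 2003 + 21 years → 6 September 2024.
Marketing Approval Extension: 1036 days (within the 1281-day cap) → +1036 days → 9 July 2027.
Administrative Delay Adjustment: +336 days → 9 June 2028.

2028-06-09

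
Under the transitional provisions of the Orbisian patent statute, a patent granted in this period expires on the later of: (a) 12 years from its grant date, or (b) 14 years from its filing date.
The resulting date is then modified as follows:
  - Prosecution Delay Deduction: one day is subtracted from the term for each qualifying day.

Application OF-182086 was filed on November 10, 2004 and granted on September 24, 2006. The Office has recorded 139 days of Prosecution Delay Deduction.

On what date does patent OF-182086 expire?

June 24, 2018

(a) grant + 12 years → 24 September 2018.
(b) filing + 14 years → 10 November 2018.
Later of the two: 10 November 2018.
Prosecution Delay Deduction: −139 days → 24 June 2018.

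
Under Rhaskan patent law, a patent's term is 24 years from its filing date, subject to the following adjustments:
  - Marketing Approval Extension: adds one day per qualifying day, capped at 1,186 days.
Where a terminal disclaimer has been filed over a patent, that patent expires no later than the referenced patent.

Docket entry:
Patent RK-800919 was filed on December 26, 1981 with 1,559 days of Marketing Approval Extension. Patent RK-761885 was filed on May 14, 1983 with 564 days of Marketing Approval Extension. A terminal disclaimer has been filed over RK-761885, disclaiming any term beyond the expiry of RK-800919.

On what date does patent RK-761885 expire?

November 28, 2008

Natural term of RK-761885:
  Base: filing + 24 years → 14 May 2007.
  Marketing Approval Extension: 564 days (within the 1186-day cap) → +564 days → 28 November 2008.
Expiry of referenced patent RK-800919:
  Base: filing + 24 years → 26 December 2005.
  Marketing Approval Extension: 1559 days claimed exceeds the 1186-day cap, so +1186 days → 26 March 2009.
Terminal disclaimer: RK-761885 expires on the earlier of 28 November 2008 and 26 March 2009.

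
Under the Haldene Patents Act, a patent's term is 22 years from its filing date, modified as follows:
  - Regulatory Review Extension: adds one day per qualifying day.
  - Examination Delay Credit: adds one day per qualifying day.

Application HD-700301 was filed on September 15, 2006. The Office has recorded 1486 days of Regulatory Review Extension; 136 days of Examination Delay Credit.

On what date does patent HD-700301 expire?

Base term: filing date + 22 years → 15 September 2028.
Regulatory Review Extension: +1486 days → 10 October 2032.
Examination Delay Credit: +136 days → 23 February 2033.

2033-02-23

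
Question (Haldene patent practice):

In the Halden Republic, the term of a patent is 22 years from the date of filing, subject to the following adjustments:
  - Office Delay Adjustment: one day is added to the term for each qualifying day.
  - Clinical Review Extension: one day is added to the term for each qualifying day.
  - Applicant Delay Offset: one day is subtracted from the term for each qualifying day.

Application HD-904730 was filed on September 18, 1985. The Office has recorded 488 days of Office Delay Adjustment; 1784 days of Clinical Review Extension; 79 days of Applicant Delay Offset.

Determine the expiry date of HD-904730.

Base term: filing date + 22 years → 18 September 2007.
Office Delay Adjustment: +488 days → 18 January 2009.
Clinical Review Extension: +1784 days → 7 December 2013.
Applicant Delay Offset: −79 days → 19 September 2013.

2013-09-19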